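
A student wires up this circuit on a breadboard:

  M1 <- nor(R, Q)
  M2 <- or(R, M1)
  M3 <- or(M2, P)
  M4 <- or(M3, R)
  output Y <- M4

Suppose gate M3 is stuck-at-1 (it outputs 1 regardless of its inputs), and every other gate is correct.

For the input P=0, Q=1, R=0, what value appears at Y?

1

Propagate with M3 forced: M1=0, M2=0, M3=1 [stuck-at-1], M4=1.
So Y = 1. (Without the fault it would be 0.)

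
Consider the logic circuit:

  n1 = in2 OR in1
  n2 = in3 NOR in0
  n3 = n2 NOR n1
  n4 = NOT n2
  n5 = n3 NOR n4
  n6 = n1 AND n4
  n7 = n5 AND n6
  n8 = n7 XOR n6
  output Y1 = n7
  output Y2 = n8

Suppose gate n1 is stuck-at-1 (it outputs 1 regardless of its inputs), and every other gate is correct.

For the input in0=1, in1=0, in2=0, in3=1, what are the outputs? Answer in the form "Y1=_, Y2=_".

Y1=0, Y2=1

Propagate with n1 forced: n1=1 [stuck-at-1], n2=0, n3=0, n4=1, n5=0, n6=1, n7=0, n8=1.
So the outputs are Y1=0, Y2=1. (Without the fault they would be Y1=0, Y2=0.)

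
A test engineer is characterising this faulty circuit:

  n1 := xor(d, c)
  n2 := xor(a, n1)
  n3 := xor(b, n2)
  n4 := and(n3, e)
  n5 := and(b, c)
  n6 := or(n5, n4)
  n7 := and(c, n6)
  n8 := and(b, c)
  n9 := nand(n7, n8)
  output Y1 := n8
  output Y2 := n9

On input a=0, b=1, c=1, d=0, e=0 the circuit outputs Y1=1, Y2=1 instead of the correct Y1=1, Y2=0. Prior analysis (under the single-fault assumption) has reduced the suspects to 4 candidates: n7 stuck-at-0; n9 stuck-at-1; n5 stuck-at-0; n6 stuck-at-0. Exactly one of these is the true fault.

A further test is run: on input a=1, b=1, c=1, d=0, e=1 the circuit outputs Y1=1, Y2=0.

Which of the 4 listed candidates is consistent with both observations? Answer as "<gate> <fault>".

Evaluate each candidate on input a=1, b=1, c=1, d=0, e=1:
  n7 stuck-at-0: n1=1, n2=0, n3=1, n4=1, n5=1, n6=1, n7=0 [stuck-at-0], n8=1, n9=1 → Y1=1, Y2=1 — eliminated
  n9 stuck-at-1: n1=1, n2=0, n3=1, n4=1, n5=1, n6=1, n7=1, n8=1, n9=1 [stuck-at-1] → Y1=1, Y2=1 — eliminated
  n5 stuck-at-0: n1=1, n2=0, n3=1, n4=1, n5=0 [stuck-at-0], n6=1, n7=1, n8=1, n9=0 → Y1=1, Y2=0 — matches
  n6 stuck-at-0: n1=1, n2=0, n3=1, n4=1, n5=1, n6=0 [stuck-at-0], n7=0, n8=1, n9=1 → Y1=1, Y2=1 — eliminated
Only n5 stuck-at-0 reproduces the observed Y1=1, Y2=0.

n5 stuck-at-0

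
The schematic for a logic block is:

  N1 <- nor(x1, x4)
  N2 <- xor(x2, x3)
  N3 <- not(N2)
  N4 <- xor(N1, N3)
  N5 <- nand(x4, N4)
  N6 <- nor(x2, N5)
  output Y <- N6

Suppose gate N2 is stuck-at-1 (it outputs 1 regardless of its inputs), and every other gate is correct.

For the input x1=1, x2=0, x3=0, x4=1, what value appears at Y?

Propagate with N2 forced: N1=0, N2=1 [stuck-at-1], N3=0, N4=0, N5=1, N6=0.
So Y = 0. (Without the fault it would be 1.)

0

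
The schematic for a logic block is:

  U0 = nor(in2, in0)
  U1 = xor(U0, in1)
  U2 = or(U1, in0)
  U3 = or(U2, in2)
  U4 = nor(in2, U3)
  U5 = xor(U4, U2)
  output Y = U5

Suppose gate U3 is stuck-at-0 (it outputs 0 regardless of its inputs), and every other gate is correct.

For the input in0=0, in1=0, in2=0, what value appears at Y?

0

Propagate with U3 forced: U0=1, U1=1, U2=1, U3=0 [stuck-at-0], U4=1, U5=0.
So Y = 0. (Without the fault it would be 1.)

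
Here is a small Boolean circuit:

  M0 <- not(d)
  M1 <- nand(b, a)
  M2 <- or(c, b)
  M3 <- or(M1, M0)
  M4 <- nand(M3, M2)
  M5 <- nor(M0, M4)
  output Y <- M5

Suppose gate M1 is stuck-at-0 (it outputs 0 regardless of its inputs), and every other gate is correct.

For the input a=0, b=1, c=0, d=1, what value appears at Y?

Propagate with M1 forced: M0=0, M1=0 [stuck-at-0], M2=1, M3=0, M4=1, M5=0.
So Y = 0. (Without the fault it would be 1.)

0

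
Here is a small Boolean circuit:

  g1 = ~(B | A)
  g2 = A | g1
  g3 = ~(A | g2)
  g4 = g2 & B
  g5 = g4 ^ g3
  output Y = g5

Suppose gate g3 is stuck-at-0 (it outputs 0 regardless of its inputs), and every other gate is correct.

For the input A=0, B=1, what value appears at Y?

Propagate with g3 forced: g1=0, g2=0, g3=0 [stuck-at-0], g4=0, g5=0.
So Y = 0. (Without the fault it would be 1.)

0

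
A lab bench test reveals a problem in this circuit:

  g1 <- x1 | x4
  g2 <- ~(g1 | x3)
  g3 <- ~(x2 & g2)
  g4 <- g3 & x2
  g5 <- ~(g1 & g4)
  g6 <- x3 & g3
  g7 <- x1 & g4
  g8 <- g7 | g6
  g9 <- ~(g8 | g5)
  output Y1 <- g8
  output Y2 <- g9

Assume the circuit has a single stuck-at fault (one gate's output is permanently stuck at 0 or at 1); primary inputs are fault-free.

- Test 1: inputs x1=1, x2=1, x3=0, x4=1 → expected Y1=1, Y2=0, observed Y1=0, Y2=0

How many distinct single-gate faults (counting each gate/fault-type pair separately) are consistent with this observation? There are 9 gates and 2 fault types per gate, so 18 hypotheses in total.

4

Fault-free: g1=1, g2=0, g3=1, g4=1, g5=0, g6=0, g7=1, g8=1, g9=0 → Y1=1, Y2=0. Observed Y1=0, Y2=0.
  g1: stuck-at-0 ✓; others ✗
  g2: stuck-at-1 ✓; others ✗
  g3: stuck-at-0 ✓; others ✗
  g4: stuck-at-0 ✓; others ✗
  g5: none of the 2 fault types match ✗
  g6: none of the 2 fault types match ✗
  g7: none of the 2 fault types match ✗
  g8: none of the 2 fault types match ✗
  g9: none of the 2 fault types match ✗
Consistent faults: {g1 stuck-at-0, g2 stuck-at-1, g3 stuck-at-0, g4 stuck-at-0} — 4 in all.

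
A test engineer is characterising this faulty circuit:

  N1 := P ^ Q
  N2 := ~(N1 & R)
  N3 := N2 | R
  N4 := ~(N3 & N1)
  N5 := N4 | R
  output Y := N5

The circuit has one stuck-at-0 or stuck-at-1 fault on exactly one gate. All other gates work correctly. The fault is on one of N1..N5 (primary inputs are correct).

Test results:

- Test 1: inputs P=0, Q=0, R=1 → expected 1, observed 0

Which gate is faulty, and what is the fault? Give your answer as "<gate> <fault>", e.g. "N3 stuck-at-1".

Fault-free values for test 1 (P=0, Q=0, R=1): N1=0, N2=1, N3=1, N4=1, N5=1, giving Y=1. Observed 0.
Test 1: faults giving observed 0 are {N5 stuck-at-0}.
Only N5 stuck-at-0 is consistent with every test.

N5 stuck-at-0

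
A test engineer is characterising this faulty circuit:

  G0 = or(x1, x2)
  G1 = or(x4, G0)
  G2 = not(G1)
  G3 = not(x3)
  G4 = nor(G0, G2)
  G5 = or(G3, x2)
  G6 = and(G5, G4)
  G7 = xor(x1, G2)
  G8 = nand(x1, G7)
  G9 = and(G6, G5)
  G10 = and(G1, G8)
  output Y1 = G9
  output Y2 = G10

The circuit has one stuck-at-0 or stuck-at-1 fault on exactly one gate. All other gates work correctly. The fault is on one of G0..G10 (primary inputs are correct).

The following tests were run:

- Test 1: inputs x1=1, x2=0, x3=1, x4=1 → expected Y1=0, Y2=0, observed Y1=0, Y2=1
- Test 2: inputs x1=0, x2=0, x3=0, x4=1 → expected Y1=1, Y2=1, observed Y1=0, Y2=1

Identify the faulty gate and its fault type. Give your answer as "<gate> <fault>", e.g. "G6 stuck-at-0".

Fault-free values for test 1 (x1=1, x2=0, x3=1, x4=1): G0=1, G1=1, G2=0, G3=0, G4=0, G5=0, G6=0, G7=1, G8=0, G9=0, G10=0, giving Y1=0, Y2=0. Observed Y1=0, Y2=1.
Test 1: faults giving observed Y1=0, Y2=1 are {G2 stuck-at-1, G7 stuck-at-0, G8 stuck-at-1, G10 stuck-at-1}.
Test 2 (x1=0, x2=0, x3=0, x4=1): fault-free G0=0, G1=1, G2=0, G3=1, G4=1, G5=1, G6=1, G7=0, G8=1, G9=1, G10=1 → Y1=1, Y2=1; observed Y1=0, Y2=1. Eliminates G7 stuck-at-0, G8 stuck-at-1, G10 stuck-at-1.
Only G2 stuck-at-1 is consistent with every test.

G2 stuck-at-1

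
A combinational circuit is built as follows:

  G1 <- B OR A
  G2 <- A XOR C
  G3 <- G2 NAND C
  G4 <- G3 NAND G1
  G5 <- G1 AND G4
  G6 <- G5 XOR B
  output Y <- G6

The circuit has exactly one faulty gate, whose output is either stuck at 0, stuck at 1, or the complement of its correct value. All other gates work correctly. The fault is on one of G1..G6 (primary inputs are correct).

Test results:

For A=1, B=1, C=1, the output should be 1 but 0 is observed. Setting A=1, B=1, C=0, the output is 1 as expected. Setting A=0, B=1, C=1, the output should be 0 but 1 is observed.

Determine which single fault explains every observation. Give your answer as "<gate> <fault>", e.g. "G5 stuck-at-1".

Fault-free values for test 1 (A=1, B=1, C=1): G1=1, G2=0, G3=1, G4=0, G5=0, G6=1, giving Y=1. Observed 0.
Test 1: faults giving observed 0 are {G2 stuck-at-1, G2 inverted output, G3 stuck-at-0, G3 inverted output, G4 stuck-at-1, G4 inverted output, G5 stuck-at-1, G5 inverted output, G6 stuck-at-0, G6 inverted output}.
Test 2 (A=1, B=1, C=0): fault-free G1=1, G2=1, G3=1, G4=0, G5=0, G6=1 → 1; observed 1. Eliminates G3 stuck-at-0, G3 inverted output, G4 stuck-at-1, G4 inverted output, G5 stuck-at-1, G5 inverted output, G6 stuck-at-0, G6 inverted output.
Test 3 (A=0, B=1, C=1): fault-free G1=1, G2=1, G3=0, G4=1, G5=1, G6=0 → 0; observed 1. Eliminates G2 stuck-at-1.
Only G2 inverted output is consistent with every test.

G2 inverted output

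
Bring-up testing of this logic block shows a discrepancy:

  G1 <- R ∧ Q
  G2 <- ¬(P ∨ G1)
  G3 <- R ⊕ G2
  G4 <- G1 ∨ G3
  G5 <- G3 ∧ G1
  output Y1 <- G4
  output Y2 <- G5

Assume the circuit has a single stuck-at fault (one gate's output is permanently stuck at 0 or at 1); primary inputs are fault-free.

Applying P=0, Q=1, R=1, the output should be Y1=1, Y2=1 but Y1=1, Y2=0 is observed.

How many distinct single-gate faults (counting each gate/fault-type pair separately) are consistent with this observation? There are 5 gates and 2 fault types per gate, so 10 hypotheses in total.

Fault-free: G1=1, G2=0, G3=1, G4=1, G5=1 → Y1=1, Y2=1. Observed Y1=1, Y2=0.
  G1 stuck-at-0: output Y1=0, Y2=0 ✗
  G1 stuck-at-1: output Y1=1, Y2=1 ✗
  G2 stuck-at-0: output Y1=1, Y2=1 ✗
  G2 stuck-at-1: output Y1=1, Y2=0 ✓
  G3 stuck-at-0: output Y1=1, Y2=0 ✓
  G3 stuck-at-1: output Y1=1, Y2=1 ✗
  G4 stuck-at-0: output Y1=0, Y2=1 ✗
  G4 stuck-at-1: output Y1=1, Y2=1 ✗
  G5 stuck-at-0: output Y1=1, Y2=0 ✓
  G5 stuck-at-1: output Y1=1, Y2=1 ✗
Consistent faults: {G2 stuck-at-1, G3 stuck-at-0, G5 stuck-at-0} — 3 in all.

3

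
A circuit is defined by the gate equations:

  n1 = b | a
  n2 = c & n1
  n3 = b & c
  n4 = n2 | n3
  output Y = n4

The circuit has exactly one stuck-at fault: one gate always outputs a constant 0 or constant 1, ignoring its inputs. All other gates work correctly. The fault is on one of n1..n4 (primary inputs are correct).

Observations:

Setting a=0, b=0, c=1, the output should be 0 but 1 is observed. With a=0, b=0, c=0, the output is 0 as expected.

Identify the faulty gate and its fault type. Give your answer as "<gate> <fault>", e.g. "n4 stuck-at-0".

n1 stuck-at-1

Fault-free values for test 1 (a=0, b=0, c=1): n1=0, n2=0, n3=0, n4=0, giving Y=0. Observed 1.
Test 1: faults giving observed 1 are {n1 stuck-at-1, n2 stuck-at-1, n3 stuck-at-1, n4 stuck-at-1}.
Test 2 (a=0, b=0, c=0): fault-free n1=0, n2=0, n3=0, n4=0 → 0; observed 0. Eliminates n2 stuck-at-1, n3 stuck-at-1, n4 stuck-at-1.
Only n1 stuck-at-1 is consistent with every test.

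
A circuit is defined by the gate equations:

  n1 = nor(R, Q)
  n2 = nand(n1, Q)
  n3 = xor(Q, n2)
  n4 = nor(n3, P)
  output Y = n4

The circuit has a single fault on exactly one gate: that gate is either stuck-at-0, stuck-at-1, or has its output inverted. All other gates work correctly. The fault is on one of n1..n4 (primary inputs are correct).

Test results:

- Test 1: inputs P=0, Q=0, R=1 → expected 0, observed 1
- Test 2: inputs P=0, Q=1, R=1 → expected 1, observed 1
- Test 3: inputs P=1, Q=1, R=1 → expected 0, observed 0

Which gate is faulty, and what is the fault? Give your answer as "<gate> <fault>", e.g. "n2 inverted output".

n3 stuck-at-0

Fault-free values for test 1 (P=0, Q=0, R=1): n1=0, n2=1, n3=1, n4=0, giving Y=0. Observed 1.
Test 1: faults giving observed 1 are {n2 stuck-at-0, n2 inverted output, n3 stuck-at-0, n3 inverted output, n4 stuck-at-1, n4 inverted output}.
Test 2 (P=0, Q=1, R=1): fault-free n1=0, n2=1, n3=0, n4=1 → 1; observed 1. Eliminates n2 stuck-at-0, n2 inverted output, n3 inverted output, n4 inverted output.
Test 3 (P=1, Q=1, R=1): fault-free n1=0, n2=1, n3=0, n4=0 → 0; observed 0. Eliminates n4 stuck-at-1.
Only n3 stuck-at-0 is consistent with every test.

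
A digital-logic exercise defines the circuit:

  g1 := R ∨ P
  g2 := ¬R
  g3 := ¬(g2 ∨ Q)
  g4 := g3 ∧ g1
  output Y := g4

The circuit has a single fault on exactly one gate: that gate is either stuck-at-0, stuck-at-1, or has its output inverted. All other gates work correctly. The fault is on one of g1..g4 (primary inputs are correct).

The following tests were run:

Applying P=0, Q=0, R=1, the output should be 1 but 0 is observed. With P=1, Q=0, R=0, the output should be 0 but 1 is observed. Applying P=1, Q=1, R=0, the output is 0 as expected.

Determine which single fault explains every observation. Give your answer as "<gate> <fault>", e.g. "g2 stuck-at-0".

Fault-free values for test 1 (P=0, Q=0, R=1): g1=1, g2=0, g3=1, g4=1, giving Y=1. Observed 0.
Test 1: faults giving observed 0 are {g1 stuck-at-0, g1 inverted output, g2 stuck-at-1, g2 inverted output, g3 stuck-at-0, g3 inverted output, g4 stuck-at-0, g4 inverted output}.
Test 2 (P=1, Q=0, R=0): fault-free g1=1, g2=1, g3=0, g4=0 → 0; observed 1. Eliminates g1 stuck-at-0, g1 inverted output, g2 stuck-at-1, g3 stuck-at-0, g4 stuck-at-0.
Test 3 (P=1, Q=1, R=0): fault-free g1=1, g2=1, g3=0, g4=0 → 0; observed 0. Eliminates g3 inverted output, g4 inverted output.
Only g2 inverted output is consistent with every test.

g2 inverted output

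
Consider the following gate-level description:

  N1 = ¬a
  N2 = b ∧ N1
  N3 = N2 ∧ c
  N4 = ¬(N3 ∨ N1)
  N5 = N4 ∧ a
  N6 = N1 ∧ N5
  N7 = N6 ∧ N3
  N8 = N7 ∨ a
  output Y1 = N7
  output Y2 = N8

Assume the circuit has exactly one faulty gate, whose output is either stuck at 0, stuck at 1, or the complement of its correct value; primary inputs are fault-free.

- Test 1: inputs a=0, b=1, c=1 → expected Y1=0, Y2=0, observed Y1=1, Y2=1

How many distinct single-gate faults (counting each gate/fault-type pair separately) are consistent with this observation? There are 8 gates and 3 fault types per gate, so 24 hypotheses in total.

6

Fault-free: N1=1, N2=1, N3=1, N4=0, N5=0, N6=0, N7=0, N8=0 → Y1=0, Y2=0. Observed Y1=1, Y2=1.
  N1: none of the 3 fault types match ✗
  N2: none of the 3 fault types match ✗
  N3: none of the 3 fault types match ✗
  N4: none of the 3 fault types match ✗
  N5: stuck-at-1, inverted output ✓; others ✗
  N6: stuck-at-1, inverted output ✓; others ✗
  N7: stuck-at-1, inverted output ✓; others ✗
  N8: none of the 3 fault types match ✗
Consistent faults: {N5 stuck-at-1, N5 inverted output, N6 stuck-at-1, N6 inverted output, N7 stuck-at-1, N7 inverted output} — 6 in all.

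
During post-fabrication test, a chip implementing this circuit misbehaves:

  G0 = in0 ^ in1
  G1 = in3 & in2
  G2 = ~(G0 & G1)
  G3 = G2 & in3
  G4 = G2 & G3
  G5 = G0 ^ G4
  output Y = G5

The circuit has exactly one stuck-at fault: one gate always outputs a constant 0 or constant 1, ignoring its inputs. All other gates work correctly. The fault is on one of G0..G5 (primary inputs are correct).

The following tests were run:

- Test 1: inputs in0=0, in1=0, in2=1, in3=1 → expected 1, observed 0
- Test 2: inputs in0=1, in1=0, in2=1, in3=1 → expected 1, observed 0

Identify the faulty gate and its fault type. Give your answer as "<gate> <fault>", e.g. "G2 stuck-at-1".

Fault-free values for test 1 (in0=0, in1=0, in2=1, in3=1): G0=0, G1=1, G2=1, G3=1, G4=1, G5=1, giving Y=1. Observed 0.
Test 1: faults giving observed 0 are {G2 stuck-at-0, G3 stuck-at-0, G4 stuck-at-0, G5 stuck-at-0}.
Test 2 (in0=1, in1=0, in2=1, in3=1): fault-free G0=1, G1=1, G2=0, G3=0, G4=0, G5=1 → 1; observed 0. Eliminates G2 stuck-at-0, G3 stuck-at-0, G4 stuck-at-0.
Only G5 stuck-at-0 is consistent with every test.

G5 stuck-at-0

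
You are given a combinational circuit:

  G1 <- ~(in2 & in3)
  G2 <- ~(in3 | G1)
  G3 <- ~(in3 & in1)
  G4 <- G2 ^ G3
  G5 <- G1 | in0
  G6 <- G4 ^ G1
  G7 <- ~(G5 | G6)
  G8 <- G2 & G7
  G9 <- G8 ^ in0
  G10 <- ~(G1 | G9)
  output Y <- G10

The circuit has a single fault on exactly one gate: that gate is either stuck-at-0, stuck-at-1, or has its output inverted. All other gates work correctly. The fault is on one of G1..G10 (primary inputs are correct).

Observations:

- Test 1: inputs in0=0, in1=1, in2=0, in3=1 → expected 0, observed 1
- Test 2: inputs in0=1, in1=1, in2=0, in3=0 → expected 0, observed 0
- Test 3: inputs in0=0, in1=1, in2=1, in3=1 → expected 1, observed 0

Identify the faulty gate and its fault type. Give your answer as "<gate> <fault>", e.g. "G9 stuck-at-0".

Fault-free values for test 1 (in0=0, in1=1, in2=0, in3=1): G1=1, G2=0, G3=0, G4=0, G5=1, G6=1, G7=0, G8=0, G9=0, G10=0, giving Y=0. Observed 1.
Test 1: faults giving observed 1 are {G1 stuck-at-0, G1 inverted output, G10 stuck-at-1, G10 inverted output}.
Test 2 (in0=1, in1=1, in2=0, in3=0): fault-free G1=1, G2=0, G3=1, G4=1, G5=1, G6=0, G7=0, G8=0, G9=1, G10=0 → 0; observed 0. Eliminates G10 stuck-at-1, G10 inverted output.
Test 3 (in0=0, in1=1, in2=1, in3=1): fault-free G1=0, G2=0, G3=0, G4=0, G5=0, G6=0, G7=1, G8=0, G9=0, G10=1 → 1; observed 0. Eliminates G1 stuck-at-0.
Only G1 inverted output is consistent with every test.

G1 inverted output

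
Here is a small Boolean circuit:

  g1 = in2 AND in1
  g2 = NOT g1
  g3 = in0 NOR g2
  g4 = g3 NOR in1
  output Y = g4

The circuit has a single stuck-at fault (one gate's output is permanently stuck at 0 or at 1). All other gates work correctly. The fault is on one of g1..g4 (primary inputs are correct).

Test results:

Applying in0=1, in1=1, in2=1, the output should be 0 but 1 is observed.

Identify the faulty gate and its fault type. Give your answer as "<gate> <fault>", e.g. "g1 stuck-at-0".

g4 stuck-at-1

Fault-free values for test 1 (in0=1, in1=1, in2=1): g1=1, g2=0, g3=0, g4=0, giving Y=0. Observed 1.
Test 1: faults giving observed 1 are {g4 stuck-at-1}.
Only g4 stuck-at-1 is consistent with every test.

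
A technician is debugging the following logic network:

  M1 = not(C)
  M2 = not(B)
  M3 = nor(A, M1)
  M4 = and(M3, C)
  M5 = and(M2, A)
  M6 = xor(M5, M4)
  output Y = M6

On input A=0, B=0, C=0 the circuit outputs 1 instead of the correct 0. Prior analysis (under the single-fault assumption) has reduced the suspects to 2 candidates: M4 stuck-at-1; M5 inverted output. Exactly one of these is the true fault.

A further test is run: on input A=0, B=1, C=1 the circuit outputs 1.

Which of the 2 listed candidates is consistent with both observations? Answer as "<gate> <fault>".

M4 stuck-at-1

Evaluate each candidate on input A=0, B=1, C=1:
  M4 stuck-at-1: M1=0, M2=0, M3=1, M4=1 [stuck-at-1], M5=0, M6=1 → 1 — matches
  M5 inverted output: M1=0, M2=0, M3=1, M4=1, M5=1 [inverted output], M6=0 → 0 — eliminated
Only M4 stuck-at-1 reproduces the observed 1.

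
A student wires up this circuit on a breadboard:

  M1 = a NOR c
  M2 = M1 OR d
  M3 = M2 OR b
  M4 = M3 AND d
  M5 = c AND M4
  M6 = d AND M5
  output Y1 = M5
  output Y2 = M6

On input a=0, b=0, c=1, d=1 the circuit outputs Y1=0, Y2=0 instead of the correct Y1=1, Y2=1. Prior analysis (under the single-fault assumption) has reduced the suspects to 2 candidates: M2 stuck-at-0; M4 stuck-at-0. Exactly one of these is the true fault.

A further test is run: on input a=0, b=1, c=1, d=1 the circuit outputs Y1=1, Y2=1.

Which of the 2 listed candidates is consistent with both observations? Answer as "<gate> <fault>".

Evaluate each candidate on input a=0, b=1, c=1, d=1:
  M2 stuck-at-0: M1=0, M2=0 [stuck-at-0], M3=1, M4=1, M5=1, M6=1 → Y1=1, Y2=1 — matches
  M4 stuck-at-0: M1=0, M2=1, M3=1, M4=0 [stuck-at-0], M5=0, M6=0 → Y1=0, Y2=0 — eliminated
Only M2 stuck-at-0 reproduces the observed Y1=1, Y2=1.

M2 stuck-at-0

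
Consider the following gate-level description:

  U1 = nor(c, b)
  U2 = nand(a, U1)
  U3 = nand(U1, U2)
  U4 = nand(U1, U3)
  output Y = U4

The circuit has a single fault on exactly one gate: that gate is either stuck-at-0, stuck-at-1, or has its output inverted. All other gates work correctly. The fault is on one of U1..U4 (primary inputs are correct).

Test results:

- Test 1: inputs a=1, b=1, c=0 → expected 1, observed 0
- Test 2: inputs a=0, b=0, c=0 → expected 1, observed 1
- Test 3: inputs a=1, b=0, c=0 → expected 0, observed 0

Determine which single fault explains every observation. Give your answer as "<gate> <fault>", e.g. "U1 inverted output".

Fault-free values for test 1 (a=1, b=1, c=0): U1=0, U2=1, U3=1, U4=1, giving Y=1. Observed 0.
Test 1: faults giving observed 0 are {U1 stuck-at-1, U1 inverted output, U4 stuck-at-0, U4 inverted output}.
Test 2 (a=0, b=0, c=0): fault-free U1=1, U2=1, U3=0, U4=1 → 1; observed 1. Eliminates U4 stuck-at-0, U4 inverted output.
Test 3 (a=1, b=0, c=0): fault-free U1=1, U2=0, U3=1, U4=0 → 0; observed 0. Eliminates U1 inverted output.
Only U1 stuck-at-1 is consistent with every test.

U1 stuck-at-1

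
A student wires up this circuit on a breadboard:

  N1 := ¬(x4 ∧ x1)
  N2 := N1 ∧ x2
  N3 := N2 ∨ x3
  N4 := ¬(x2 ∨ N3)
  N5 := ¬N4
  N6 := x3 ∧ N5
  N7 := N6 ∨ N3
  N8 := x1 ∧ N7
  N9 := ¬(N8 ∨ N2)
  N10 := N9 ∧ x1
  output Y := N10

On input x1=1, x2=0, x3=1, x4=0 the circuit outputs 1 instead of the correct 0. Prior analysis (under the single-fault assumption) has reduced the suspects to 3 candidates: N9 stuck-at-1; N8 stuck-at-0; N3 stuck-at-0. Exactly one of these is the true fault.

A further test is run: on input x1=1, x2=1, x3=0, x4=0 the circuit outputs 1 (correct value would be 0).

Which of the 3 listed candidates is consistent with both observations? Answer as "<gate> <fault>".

N9 stuck-at-1

Evaluate each candidate on input x1=1, x2=1, x3=0, x4=0:
  N9 stuck-at-1: N1=1, N2=1, N3=1, N4=0, N5=1, N6=0, N7=1, N8=1, N9=1 [stuck-at-1], N10=1 → 1 — matches
  N8 stuck-at-0: N1=1, N2=1, N3=1, N4=0, N5=1, N6=0, N7=1, N8=0 [stuck-at-0], N9=0, N10=0 → 0 — eliminated
  N3 stuck-at-0: N1=1, N2=1, N3=0 [stuck-at-0], N4=0, N5=1, N6=0, N7=0, N8=0, N9=0, N10=0 → 0 — eliminated
Only N9 stuck-at-1 reproduces the observed 1.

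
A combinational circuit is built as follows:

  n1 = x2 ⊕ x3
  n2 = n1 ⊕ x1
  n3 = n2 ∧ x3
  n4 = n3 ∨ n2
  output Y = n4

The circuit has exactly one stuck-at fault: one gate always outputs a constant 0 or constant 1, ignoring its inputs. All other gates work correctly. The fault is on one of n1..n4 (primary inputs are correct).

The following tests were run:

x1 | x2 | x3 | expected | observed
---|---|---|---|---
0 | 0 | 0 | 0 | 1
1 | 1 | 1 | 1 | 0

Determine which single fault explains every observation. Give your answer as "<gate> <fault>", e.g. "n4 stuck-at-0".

Fault-free values for test 1 (x1=0, x2=0, x3=0): n1=0, n2=0, n3=0, n4=0, giving Y=0. Observed 1.
Test 1: faults giving observed 1 are {n1 stuck-at-1, n2 stuck-at-1, n3 stuck-at-1, n4 stuck-at-1}.
Test 2 (x1=1, x2=1, x3=1): fault-free n1=0, n2=1, n3=1, n4=1 → 1; observed 0. Eliminates n2 stuck-at-1, n3 stuck-at-1, n4 stuck-at-1.
Only n1 stuck-at-1 is consistent with every test.

n1 stuck-at-1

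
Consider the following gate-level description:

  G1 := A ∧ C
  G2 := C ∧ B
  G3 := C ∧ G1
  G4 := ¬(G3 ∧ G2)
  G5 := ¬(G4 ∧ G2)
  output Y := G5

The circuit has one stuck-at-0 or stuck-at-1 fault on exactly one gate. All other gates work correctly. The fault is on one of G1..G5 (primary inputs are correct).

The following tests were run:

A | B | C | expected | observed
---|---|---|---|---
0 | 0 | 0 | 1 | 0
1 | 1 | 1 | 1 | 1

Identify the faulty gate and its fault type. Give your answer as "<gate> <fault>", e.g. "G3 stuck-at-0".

Fault-free values for test 1 (A=0, B=0, C=0): G1=0, G2=0, G3=0, G4=1, G5=1, giving Y=1. Observed 0.
Test 1: faults giving observed 0 are {G2 stuck-at-1, G5 stuck-at-0}.
Test 2 (A=1, B=1, C=1): fault-free G1=1, G2=1, G3=1, G4=0, G5=1 → 1; observed 1. Eliminates G5 stuck-at-0.
Only G2 stuck-at-1 is consistent with every test.

G2 stuck-at-1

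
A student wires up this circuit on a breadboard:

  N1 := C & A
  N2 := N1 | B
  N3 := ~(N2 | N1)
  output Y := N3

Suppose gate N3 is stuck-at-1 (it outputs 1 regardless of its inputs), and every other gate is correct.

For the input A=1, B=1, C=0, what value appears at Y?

1

Propagate with N3 forced: N1=0, N2=1, N3=1 [stuck-at-1].
So Y = 1. (Without the fault it would be 0.)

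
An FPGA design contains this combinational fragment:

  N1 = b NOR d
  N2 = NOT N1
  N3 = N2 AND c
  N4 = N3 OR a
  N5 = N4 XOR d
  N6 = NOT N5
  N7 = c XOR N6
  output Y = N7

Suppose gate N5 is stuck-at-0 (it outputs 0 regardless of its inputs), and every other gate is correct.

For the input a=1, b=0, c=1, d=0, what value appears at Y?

Propagate with N5 forced: N1=1, N2=0, N3=0, N4=1, N5=0 [stuck-at-0], N6=1, N7=0.
So Y = 0. (Without the fault it would be 1.)

0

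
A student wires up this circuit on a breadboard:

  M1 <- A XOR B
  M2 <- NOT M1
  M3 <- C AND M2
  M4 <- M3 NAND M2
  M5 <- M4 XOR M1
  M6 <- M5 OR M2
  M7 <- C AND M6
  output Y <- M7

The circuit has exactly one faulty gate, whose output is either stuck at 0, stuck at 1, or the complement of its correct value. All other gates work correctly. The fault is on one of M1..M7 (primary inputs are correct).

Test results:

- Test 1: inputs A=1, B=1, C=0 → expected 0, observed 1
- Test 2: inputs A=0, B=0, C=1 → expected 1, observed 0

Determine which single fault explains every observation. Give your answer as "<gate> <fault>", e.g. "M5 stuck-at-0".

Fault-free values for test 1 (A=1, B=1, C=0): M1=0, M2=1, M3=0, M4=1, M5=1, M6=1, M7=0, giving Y=0. Observed 1.
Test 1: faults giving observed 1 are {M7 stuck-at-1, M7 inverted output}.
Test 2 (A=0, B=0, C=1): fault-free M1=0, M2=1, M3=1, M4=0, M5=0, M6=1, M7=1 → 1; observed 0. Eliminates M7 stuck-at-1.
Only M7 inverted output is consistent with every test.

M7 inverted output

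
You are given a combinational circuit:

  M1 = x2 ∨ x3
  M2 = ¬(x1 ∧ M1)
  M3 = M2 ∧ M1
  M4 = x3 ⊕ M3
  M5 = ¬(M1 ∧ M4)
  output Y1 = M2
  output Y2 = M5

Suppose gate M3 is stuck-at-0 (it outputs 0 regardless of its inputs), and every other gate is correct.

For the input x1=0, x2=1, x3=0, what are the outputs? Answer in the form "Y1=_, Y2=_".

Y1=1, Y2=1

Propagate with M3 forced: M1=1, M2=1, M3=0 [stuck-at-0], M4=0, M5=1.
So the outputs are Y1=1, Y2=1. (Without the fault they would be Y1=1, Y2=0.)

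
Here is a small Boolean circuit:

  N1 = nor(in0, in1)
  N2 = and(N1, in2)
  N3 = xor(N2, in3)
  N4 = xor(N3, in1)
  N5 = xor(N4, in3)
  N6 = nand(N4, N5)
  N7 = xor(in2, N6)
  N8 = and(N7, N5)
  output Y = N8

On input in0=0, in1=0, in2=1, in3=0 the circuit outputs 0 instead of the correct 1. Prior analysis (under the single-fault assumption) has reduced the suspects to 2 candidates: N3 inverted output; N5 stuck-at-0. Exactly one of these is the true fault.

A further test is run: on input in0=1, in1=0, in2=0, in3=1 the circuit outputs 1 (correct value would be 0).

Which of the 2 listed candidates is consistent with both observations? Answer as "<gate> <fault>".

N3 inverted output

Evaluate each candidate on input in0=1, in1=0, in2=0, in3=1:
  N3 inverted output: N1=0, N2=0, N3=0 [inverted output], N4=0, N5=1, N6=1, N7=1, N8=1 → 1 — matches
  N5 stuck-at-0: N1=0, N2=0, N3=1, N4=1, N5=0 [stuck-at-0], N6=1, N7=1, N8=0 → 0 — eliminated
Only N3 inverted output reproduces the observed 1.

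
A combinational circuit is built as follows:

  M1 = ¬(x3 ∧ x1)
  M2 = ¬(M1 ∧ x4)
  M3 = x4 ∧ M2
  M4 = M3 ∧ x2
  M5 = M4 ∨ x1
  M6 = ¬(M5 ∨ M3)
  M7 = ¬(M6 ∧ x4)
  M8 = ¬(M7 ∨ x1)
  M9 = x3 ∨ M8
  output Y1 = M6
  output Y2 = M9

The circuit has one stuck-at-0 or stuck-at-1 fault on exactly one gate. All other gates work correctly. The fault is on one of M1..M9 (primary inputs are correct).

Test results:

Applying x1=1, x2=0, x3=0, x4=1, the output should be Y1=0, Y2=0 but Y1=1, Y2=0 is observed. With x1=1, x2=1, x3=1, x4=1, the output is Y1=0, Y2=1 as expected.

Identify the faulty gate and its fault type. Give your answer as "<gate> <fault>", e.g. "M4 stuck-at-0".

M5 stuck-at-0

Fault-free values for test 1 (x1=1, x2=0, x3=0, x4=1): M1=1, M2=0, M3=0, M4=0, M5=1, M6=0, M7=1, M8=0, M9=0, giving Y1=0, Y2=0. Observed Y1=1, Y2=0.
Test 1: faults giving observed Y1=1, Y2=0 are {M5 stuck-at-0, M6 stuck-at-1}.
Test 2 (x1=1, x2=1, x3=1, x4=1): fault-free M1=0, M2=1, M3=1, M4=1, M5=1, M6=0, M7=1, M8=0, M9=1 → Y1=0, Y2=1; observed Y1=0, Y2=1. Eliminates M6 stuck-at-1.
Only M5 stuck-at-0 is consistent with every test.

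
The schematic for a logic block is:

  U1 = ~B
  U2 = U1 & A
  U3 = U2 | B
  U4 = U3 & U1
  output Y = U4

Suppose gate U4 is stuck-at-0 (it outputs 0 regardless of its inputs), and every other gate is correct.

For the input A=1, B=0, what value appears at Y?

Propagate with U4 forced: U1=1, U2=1, U3=1, U4=0 [stuck-at-0].
So Y = 0. (Without the fault it would be 1.)

0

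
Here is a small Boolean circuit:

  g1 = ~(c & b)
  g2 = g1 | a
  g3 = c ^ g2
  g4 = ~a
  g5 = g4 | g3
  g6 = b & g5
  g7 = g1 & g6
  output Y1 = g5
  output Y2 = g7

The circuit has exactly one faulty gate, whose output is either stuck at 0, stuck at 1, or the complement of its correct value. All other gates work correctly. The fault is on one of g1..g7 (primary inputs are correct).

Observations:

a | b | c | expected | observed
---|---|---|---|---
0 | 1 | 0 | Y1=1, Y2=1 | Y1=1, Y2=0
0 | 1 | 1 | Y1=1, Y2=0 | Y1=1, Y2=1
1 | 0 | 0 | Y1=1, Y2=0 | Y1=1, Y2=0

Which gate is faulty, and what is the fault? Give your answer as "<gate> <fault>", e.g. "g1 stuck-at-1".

Fault-free values for test 1 (a=0, b=1, c=0): g1=1, g2=1, g3=1, g4=1, g5=1, g6=1, g7=1, giving Y1=1, Y2=1. Observed Y1=1, Y2=0.
Test 1: faults giving observed Y1=1, Y2=0 are {g1 stuck-at-0, g1 inverted output, g6 stuck-at-0, g6 inverted output, g7 stuck-at-0, g7 inverted output}.
Test 2 (a=0, b=1, c=1): fault-free g1=0, g2=0, g3=1, g4=1, g5=1, g6=1, g7=0 → Y1=1, Y2=0; observed Y1=1, Y2=1. Eliminates g1 stuck-at-0, g6 stuck-at-0, g6 inverted output, g7 stuck-at-0.
Test 3 (a=1, b=0, c=0): fault-free g1=1, g2=1, g3=1, g4=0, g5=1, g6=0, g7=0 → Y1=1, Y2=0; observed Y1=1, Y2=0. Eliminates g7 inverted output.
Only g1 inverted output is consistent with every test.

g1 inverted output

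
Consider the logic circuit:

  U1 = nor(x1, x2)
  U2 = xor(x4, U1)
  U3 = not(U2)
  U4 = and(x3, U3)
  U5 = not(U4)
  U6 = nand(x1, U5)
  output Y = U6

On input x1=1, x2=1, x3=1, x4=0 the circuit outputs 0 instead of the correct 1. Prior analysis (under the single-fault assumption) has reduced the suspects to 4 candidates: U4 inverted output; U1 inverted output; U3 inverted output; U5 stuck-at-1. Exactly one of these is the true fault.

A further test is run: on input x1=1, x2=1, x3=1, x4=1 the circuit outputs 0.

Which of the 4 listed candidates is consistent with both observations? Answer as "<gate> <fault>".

Evaluate each candidate on input x1=1, x2=1, x3=1, x4=1:
  U4 inverted output: U1=0, U2=1, U3=0, U4=1 [inverted output], U5=0, U6=1 → 1 — eliminated
  U1 inverted output: U1=1 [inverted output], U2=0, U3=1, U4=1, U5=0, U6=1 → 1 — eliminated
  U3 inverted output: U1=0, U2=1, U3=1 [inverted output], U4=1, U5=0, U6=1 → 1 — eliminated
  U5 stuck-at-1: U1=0, U2=1, U3=0, U4=0, U5=1 [stuck-at-1], U6=0 → 0 — matches
Only U5 stuck-at-1 reproduces the observed 0.

U5 stuck-at-1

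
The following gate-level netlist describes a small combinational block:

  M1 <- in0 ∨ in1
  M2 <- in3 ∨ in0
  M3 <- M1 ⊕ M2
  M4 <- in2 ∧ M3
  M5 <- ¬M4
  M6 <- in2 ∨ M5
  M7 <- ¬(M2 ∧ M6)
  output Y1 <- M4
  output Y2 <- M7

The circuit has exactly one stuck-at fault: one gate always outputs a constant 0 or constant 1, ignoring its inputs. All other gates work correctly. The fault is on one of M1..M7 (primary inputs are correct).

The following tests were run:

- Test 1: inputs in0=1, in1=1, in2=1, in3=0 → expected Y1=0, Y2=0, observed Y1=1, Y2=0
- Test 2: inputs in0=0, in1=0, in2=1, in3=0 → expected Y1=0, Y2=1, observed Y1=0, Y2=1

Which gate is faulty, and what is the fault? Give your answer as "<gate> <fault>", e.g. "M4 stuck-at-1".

Fault-free values for test 1 (in0=1, in1=1, in2=1, in3=0): M1=1, M2=1, M3=0, M4=0, M5=1, M6=1, M7=0, giving Y1=0, Y2=0. Observed Y1=1, Y2=0.
Test 1: faults giving observed Y1=1, Y2=0 are {M1 stuck-at-0, M3 stuck-at-1, M4 stuck-at-1}.
Test 2 (in0=0, in1=0, in2=1, in3=0): fault-free M1=0, M2=0, M3=0, M4=0, M5=1, M6=1, M7=1 → Y1=0, Y2=1; observed Y1=0, Y2=1. Eliminates M3 stuck-at-1, M4 stuck-at-1.
Only M1 stuck-at-0 is consistent with every test.

M1 stuck-at-0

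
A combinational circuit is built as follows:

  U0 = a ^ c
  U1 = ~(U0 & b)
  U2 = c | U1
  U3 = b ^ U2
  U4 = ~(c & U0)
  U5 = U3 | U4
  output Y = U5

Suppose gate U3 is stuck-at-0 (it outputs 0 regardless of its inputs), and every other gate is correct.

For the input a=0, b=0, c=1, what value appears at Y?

Propagate with U3 forced: U0=1, U1=1, U2=1, U3=0 [stuck-at-0], U4=0, U5=0.
So Y = 0. (Without the fault it would be 1.)

0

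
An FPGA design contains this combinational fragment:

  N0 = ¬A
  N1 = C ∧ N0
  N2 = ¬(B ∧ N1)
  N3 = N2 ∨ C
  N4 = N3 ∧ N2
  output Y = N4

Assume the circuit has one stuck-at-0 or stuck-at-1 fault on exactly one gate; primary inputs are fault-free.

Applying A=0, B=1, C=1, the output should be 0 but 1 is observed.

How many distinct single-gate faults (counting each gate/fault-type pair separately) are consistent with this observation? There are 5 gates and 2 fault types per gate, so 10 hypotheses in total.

4

Fault-free: N0=1, N1=1, N2=0, N3=1, N4=0 → 0. Observed 1.
  N0 stuck-at-0: output 1 ✓
  N0 stuck-at-1: output 0 ✗
  N1 stuck-at-0: output 1 ✓
  N1 stuck-at-1: output 0 ✗
  N2 stuck-at-0: output 0 ✗
  N2 stuck-at-1: output 1 ✓
  N3 stuck-at-0: output 0 ✗
  N3 stuck-at-1: output 0 ✗
  N4 stuck-at-0: output 0 ✗
  N4 stuck-at-1: output 1 ✓
Consistent faults: {N0 stuck-at-0, N1 stuck-at-0, N2 stuck-at-1, N4 stuck-at-1} — 4 in all.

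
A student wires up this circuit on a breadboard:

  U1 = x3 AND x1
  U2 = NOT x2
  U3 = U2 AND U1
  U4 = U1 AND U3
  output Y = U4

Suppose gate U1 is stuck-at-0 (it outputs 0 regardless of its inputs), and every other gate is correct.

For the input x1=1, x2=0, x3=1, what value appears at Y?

Propagate with U1 forced: U1=0 [stuck-at-0], U2=1, U3=0, U4=0.
So Y = 0. (Without the fault it would be 1.)

0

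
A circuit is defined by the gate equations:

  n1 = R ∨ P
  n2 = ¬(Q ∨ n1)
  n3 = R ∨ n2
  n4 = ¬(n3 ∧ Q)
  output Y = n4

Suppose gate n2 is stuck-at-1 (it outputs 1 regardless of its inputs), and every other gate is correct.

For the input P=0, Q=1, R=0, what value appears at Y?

0

Propagate with n2 forced: n1=0, n2=1 [stuck-at-1], n3=1, n4=0.
So Y = 0. (Without the fault it would be 1.)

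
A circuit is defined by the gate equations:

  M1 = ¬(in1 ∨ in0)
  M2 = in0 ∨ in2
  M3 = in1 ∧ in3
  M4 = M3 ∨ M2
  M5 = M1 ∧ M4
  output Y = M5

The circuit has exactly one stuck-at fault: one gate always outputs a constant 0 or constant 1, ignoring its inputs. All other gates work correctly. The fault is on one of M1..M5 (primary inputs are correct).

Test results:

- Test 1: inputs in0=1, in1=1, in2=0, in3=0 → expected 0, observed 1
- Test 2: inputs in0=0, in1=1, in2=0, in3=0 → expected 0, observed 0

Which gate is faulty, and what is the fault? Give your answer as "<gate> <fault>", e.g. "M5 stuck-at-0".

Fault-free values for test 1 (in0=1, in1=1, in2=0, in3=0): M1=0, M2=1, M3=0, M4=1, M5=0, giving Y=0. Observed 1.
Test 1: faults giving observed 1 are {M1 stuck-at-1, M5 stuck-at-1}.
Test 2 (in0=0, in1=1, in2=0, in3=0): fault-free M1=0, M2=0, M3=0, M4=0, M5=0 → 0; observed 0. Eliminates M5 stuck-at-1.
Only M1 stuck-at-1 is consistent with every test.

M1 stuck-at-1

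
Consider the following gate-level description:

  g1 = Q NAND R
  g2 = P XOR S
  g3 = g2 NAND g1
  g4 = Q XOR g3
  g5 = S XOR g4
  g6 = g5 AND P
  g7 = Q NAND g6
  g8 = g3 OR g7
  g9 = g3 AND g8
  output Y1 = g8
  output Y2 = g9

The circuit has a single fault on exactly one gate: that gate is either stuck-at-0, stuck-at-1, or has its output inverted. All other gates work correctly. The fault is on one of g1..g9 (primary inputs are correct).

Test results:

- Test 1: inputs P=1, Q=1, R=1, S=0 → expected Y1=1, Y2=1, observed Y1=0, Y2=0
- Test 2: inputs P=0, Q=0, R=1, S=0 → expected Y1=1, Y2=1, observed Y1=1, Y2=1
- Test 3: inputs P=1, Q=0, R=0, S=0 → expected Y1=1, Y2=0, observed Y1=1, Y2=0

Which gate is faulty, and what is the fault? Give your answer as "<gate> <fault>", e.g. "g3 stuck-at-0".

Fault-free values for test 1 (P=1, Q=1, R=1, S=0): g1=0, g2=1, g3=1, g4=0, g5=0, g6=0, g7=1, g8=1, g9=1, giving Y1=1, Y2=1. Observed Y1=0, Y2=0.
Test 1: faults giving observed Y1=0, Y2=0 are {g1 stuck-at-1, g1 inverted output, g3 stuck-at-0, g3 inverted output, g8 stuck-at-0, g8 inverted output}.
Test 2 (P=0, Q=0, R=1, S=0): fault-free g1=1, g2=0, g3=1, g4=1, g5=1, g6=0, g7=1, g8=1, g9=1 → Y1=1, Y2=1; observed Y1=1, Y2=1. Eliminates g3 stuck-at-0, g3 inverted output, g8 stuck-at-0, g8 inverted output.
Test 3 (P=1, Q=0, R=0, S=0): fault-free g1=1, g2=1, g3=0, g4=0, g5=0, g6=0, g7=1, g8=1, g9=0 → Y1=1, Y2=0; observed Y1=1, Y2=0. Eliminates g1 inverted output.
Only g1 stuck-at-1 is consistent with every test.

g1 stuck-at-1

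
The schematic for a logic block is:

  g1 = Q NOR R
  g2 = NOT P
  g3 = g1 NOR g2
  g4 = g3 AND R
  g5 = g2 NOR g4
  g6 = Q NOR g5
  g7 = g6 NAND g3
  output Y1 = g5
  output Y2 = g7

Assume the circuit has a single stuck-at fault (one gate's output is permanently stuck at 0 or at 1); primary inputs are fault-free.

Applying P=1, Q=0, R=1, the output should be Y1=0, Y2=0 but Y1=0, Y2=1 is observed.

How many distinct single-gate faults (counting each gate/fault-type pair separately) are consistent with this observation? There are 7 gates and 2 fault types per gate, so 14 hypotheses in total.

3

Fault-free: g1=0, g2=0, g3=1, g4=1, g5=0, g6=1, g7=0 → Y1=0, Y2=0. Observed Y1=0, Y2=1.
  g1 stuck-at-0: output Y1=0, Y2=0 ✗
  g1 stuck-at-1: output Y1=1, Y2=1 ✗
  g2 stuck-at-0: output Y1=0, Y2=0 ✗
  g2 stuck-at-1: output Y1=0, Y2=1 ✓
  g3 stuck-at-0: output Y1=1, Y2=1 ✗
  g3 stuck-at-1: output Y1=0, Y2=0 ✗
  g4 stuck-at-0: output Y1=1, Y2=1 ✗
  g4 stuck-at-1: output Y1=0, Y2=0 ✗
  g5 stuck-at-0: output Y1=0, Y2=0 ✗
  g5 stuck-at-1: output Y1=1, Y2=1 ✗
  g6 stuck-at-0: output Y1=0, Y2=1 ✓
  g6 stuck-at-1: output Y1=0, Y2=0 ✗
  g7 stuck-at-0: output Y1=0, Y2=0 ✗
  g7 stuck-at-1: output Y1=0, Y2=1 ✓
Consistent faults: {g2 stuck-at-1, g6 stuck-at-0, g7 stuck-at-1} — 3 in all.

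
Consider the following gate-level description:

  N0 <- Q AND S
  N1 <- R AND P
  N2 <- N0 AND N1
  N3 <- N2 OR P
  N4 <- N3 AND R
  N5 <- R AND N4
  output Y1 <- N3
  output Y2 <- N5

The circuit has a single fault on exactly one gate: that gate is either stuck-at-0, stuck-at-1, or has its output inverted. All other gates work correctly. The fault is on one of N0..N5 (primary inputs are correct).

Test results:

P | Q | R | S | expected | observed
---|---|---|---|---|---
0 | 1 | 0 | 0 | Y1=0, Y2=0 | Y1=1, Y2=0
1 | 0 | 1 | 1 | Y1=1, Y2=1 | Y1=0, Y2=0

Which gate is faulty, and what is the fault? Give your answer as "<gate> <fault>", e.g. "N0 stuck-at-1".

Fault-free values for test 1 (P=0, Q=1, R=0, S=0): N0=0, N1=0, N2=0, N3=0, N4=0, N5=0, giving Y1=0, Y2=0. Observed Y1=1, Y2=0.
Test 1: faults giving observed Y1=1, Y2=0 are {N2 stuck-at-1, N2 inverted output, N3 stuck-at-1, N3 inverted output}.
Test 2 (P=1, Q=0, R=1, S=1): fault-free N0=0, N1=1, N2=0, N3=1, N4=1, N5=1 → Y1=1, Y2=1; observed Y1=0, Y2=0. Eliminates N2 stuck-at-1, N2 inverted output, N3 stuck-at-1.
Only N3 inverted output is consistent with every test.

N3 inverted output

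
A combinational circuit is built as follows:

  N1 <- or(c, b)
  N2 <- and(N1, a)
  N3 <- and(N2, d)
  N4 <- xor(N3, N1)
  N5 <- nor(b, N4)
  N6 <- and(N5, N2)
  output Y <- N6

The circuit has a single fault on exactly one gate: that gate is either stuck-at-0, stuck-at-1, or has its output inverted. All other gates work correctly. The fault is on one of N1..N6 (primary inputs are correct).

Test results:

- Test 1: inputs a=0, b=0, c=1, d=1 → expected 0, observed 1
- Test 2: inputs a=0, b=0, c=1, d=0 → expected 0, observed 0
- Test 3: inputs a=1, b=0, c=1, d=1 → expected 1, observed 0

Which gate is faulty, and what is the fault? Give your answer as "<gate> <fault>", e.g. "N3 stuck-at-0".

N2 inverted output

Fault-free values for test 1 (a=0, b=0, c=1, d=1): N1=1, N2=0, N3=0, N4=1, N5=0, N6=0, giving Y=0. Observed 1.
Test 1: faults giving observed 1 are {N2 stuck-at-1, N2 inverted output, N6 stuck-at-1, N6 inverted output}.
Test 2 (a=0, b=0, c=1, d=0): fault-free N1=1, N2=0, N3=0, N4=1, N5=0, N6=0 → 0; observed 0. Eliminates N6 stuck-at-1, N6 inverted output.
Test 3 (a=1, b=0, c=1, d=1): fault-free N1=1, N2=1, N3=1, N4=0, N5=1, N6=1 → 1; observed 0. Eliminates N2 stuck-at-1.
Only N2 inverted output is consistent with every test.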